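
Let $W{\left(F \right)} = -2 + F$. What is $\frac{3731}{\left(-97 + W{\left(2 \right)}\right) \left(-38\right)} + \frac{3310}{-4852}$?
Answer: $\frac{737769}{2235559} \approx 0.33002$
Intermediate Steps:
$\frac{3731}{\left(-97 + W{\left(2 \right)}\right) \left(-38\right)} + \frac{3310}{-4852} = \frac{3731}{\left(-97 + \left(-2 + 2\right)\right) \left(-38\right)} + \frac{3310}{-4852} = \frac{3731}{\left(-97 + 0\right) \left(-38\right)} + 3310 \left(- \frac{1}{4852}\right) = \frac{3731}{\left(-97\right) \left(-38\right)} - \frac{1655}{2426} = \frac{3731}{3686} - \frac{1655}{2426} = \frac{737769}{2235559}$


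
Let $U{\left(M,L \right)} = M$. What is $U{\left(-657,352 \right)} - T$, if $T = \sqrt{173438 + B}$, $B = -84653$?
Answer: $-657 - 3 \sqrt{9865} \approx -954.97$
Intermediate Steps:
$T = 3 \sqrt{9865}$ ($T = \sqrt{173438 - 84653} = \sqrt{88785} = 3 \sqrt{9865} \approx 297.97$)
$U{\left(-657,352 \right)} - T = -657 - 3 \sqrt{9865}$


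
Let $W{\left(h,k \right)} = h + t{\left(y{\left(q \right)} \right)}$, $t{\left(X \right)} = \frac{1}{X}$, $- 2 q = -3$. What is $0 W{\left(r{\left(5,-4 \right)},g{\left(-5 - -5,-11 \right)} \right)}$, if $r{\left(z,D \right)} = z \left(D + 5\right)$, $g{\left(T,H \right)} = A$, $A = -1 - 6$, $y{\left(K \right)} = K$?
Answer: $0$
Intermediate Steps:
$q = \frac{3}{2}$ ($q = \left(- \frac{1}{2}\right) \left(-3\right) = \frac{3}{2} \approx 1.5$)
$A = -7$
$g{\left(T,H \right)} = -7$
$r{\left(z,D \right)} = z \left(5 + D\right)$
$W{\left(h,k \right)} = \frac{2}{3} + h$ ($W{\left(h,k \right)} = h + \frac{1}{\frac{3}{2}} = h + \frac{2}{3} = \frac{2}{3} + h$)
$0 W{\left(r{\left(5,-4 \right)},g{\left(-5 - -5,-11 \right)} \right)} = 0 \left(\frac{2}{3} + 5 \left(5 - 4\right)\right) = 0 \left(\frac{2}{3} + 5 \cdot 1\right) = 0 \left(\frac{2}{3} + 5\right) = 0 \cdot \frac{17}{3} = 0$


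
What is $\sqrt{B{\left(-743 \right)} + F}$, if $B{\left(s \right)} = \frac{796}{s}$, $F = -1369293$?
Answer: $\frac{i \sqrt{755917422785}}{743} \approx 1170.2 i$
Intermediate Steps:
$\sqrt{B{\left(-743 \right)} + F} = \sqrt{\frac{796}{-743} - 1369293} = \sqrt{796 \left(- \frac{1}{743}\right) - 1369293} = \sqrt{- \frac{796}{743} - 1369293} = \sqrt{- \frac{1017385495}{743}} = \frac{i \sqrt{755917422785}}{743}$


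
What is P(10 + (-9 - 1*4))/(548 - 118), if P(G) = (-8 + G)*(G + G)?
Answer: 33/215 ≈ 0.15349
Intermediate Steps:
P(G) = 2*G*(-8 + G) (P(G) = (-8 + G)*(2*G) = 2*G*(-8 + G))
P(10 + (-9 - 1*4))/(548 - 118) = (2*(10 + (-9 - 1*4))*(-8 + (10 + (-9 - 1*4))))/(548 - 118) = (2*(10 + (-9 - 4))*(-8 + (10 + (-9 - 4))))/430 = (2*(10 - 13)*(-8 + (10 - 13)))/430 = (2*(-3)*(-8 - 3))/430 = (2*(-3)*(-11))/430 = (1/430)*66 = 33/215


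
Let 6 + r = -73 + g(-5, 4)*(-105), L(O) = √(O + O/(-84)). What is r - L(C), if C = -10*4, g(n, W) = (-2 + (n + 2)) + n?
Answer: 971 - I*√17430/21 ≈ 971.0 - 6.2868*I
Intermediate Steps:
g(n, W) = 2*n (g(n, W) = (-2 + (2 + n)) + n = n + n = 2*n)
C = -40
L(O) = √1743*√O/42 (L(O) = √(O + O*(-1/84)) = √(O - O/84) = √(83*O/84) = √1743*√O/42)
r = 971 (r = -6 + (-73 + (2*(-5))*(-105)) = -6 + (-73 - 10*(-105)) = -6 + (-73 + 1050) = -6 + 977 = 971)
r - L(C) = 971 - √1743*√(-40)/42 = 971 - √1743*2*I*√10/42 = 971 - I*√17430/21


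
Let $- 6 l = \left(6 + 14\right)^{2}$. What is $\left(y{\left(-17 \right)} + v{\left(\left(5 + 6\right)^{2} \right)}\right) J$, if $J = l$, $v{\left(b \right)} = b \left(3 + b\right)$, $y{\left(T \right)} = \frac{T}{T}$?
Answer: $- \frac{3001000}{3} \approx -1.0003 \cdot 10^{6}$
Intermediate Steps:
$y{\left(T \right)} = 1$
$l = - \frac{200}{3}$ ($l = - \frac{\left(6 + 14\right)^{2}}{6} = - \frac{20^{2}}{6} = \left(- \frac{1}{6}\right) 400 = - \frac{200}{3} \approx -66.667$)
$J = - \frac{200}{3} \approx -66.667$
$\left(y{\left(-17 \right)} + v{\left(\left(5 + 6\right)^{2} \right)}\right) J = \left(1 + \left(5 + 6\right)^{2} \left(3 + \left(5 + 6\right)^{2}\right)\right) \left(- \frac{200}{3}\right) = \left(1 + 11^{2} \left(3 + 11^{2}\right)\right) \left(- \frac{200}{3}\right) = \left(1 + 121 \left(3 + 121\right)\right) \left(- \frac{200}{3}\right) = \left(1 + 121 \cdot 124\right) \left(- \frac{200}{3}\right) = \left(1 + 15004\right) \left(- \frac{200}{3}\right) = 15005 \left(- \frac{200}{3}\right) = - \frac{3001000}{3}$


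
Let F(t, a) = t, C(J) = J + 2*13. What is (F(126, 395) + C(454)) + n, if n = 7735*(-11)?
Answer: -84479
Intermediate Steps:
C(J) = 26 + J (C(J) = J + 26 = 26 + J)
n = -85085
(F(126, 395) + C(454)) + n = (126 + (26 + 454)) - 85085 = (126 + 480) - 85085 = 606 - 85085 = -84479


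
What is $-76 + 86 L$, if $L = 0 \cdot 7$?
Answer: $-76$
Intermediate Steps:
$L = 0$
$-76 + 86 L = -76 + 86 \cdot 0 = -76 + 0 = -76$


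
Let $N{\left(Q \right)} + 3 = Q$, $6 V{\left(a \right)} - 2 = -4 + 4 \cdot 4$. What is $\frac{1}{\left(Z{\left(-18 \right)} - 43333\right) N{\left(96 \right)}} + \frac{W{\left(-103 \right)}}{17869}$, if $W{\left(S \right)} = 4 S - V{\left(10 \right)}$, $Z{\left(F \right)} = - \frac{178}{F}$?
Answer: $- \frac{140415755}{6055661148} \approx -0.023188$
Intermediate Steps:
$V{\left(a \right)} = \frac{7}{3}$ ($V{\left(a \right)} = \frac{1}{3} + \frac{-4 + 4 \cdot 4}{6} = \frac{1}{3} + \frac{-4 + 16}{6} = \frac{1}{3} + \frac{1}{6} \cdot 12 = \frac{1}{3} + 2 = \frac{7}{3}$)
$N{\left(Q \right)} = -3 + Q$
$W{\left(S \right)} = - \frac{7}{3} + 4 S$ ($W{\left(S \right)} = 4 S - \frac{7}{3} = - \frac{7}{3} + 4 S$)
$\frac{1}{\left(Z{\left(-18 \right)} - 43333\right) N{\left(96 \right)}} + \frac{W{\left(-103 \right)}}{17869} = \frac{1}{\left(- \frac{178}{-18} - 43333\right) \left(-3 + 96\right)} + \frac{- \frac{7}{3} + 4 \left(-103\right)}{17869} = \frac{1}{\left(\left(-178\right) \left(- \frac{1}{18}\right) - 43333\right) 93} + \left(- \frac{7}{3} - 412\right) \frac{1}{17869} = \frac{1}{\frac{89}{9} - 43333} \cdot \frac{1}{93} - \frac{1243}{53607} = \frac{1}{- \frac{389908}{9}} \cdot \frac{1}{93} - \frac{1243}{53607} = \left(- \frac{9}{389908}\right) \frac{1}{93} - \frac{1243}{53607} = - \frac{3}{12087148} - \frac{1243}{53607} = - \frac{140415755}{6055661148}$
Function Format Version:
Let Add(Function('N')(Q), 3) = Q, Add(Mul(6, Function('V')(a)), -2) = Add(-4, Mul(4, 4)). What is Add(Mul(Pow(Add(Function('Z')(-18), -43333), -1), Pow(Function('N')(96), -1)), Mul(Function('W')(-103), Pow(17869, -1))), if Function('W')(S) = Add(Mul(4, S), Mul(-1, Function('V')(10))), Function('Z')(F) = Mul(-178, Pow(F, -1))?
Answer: Rational(-140415755, 6055661148) ≈ -0.023188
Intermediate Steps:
Function('V')(a) = Rational(7, 3) (Function('V')(a) = Add(Rational(1, 3), Mul(Rational(1, 6), Add(-4, Mul(4, 4)))) = Add(Rational(1, 3), Mul(Rational(1, 6), Add(-4, 16))) = Add(Rational(1, 3), Mul(Rational(1, 6), 12)) = Add(Rational(1, 3), 2) = Rational(7, 3))
Function('N')(Q) = Add(-3, Q)
Function('W')(S) = Add(Rational(-7, 3), Mul(4, S)) (Function('W')(S) = Add(Mul(4, S), Mul(-1, Rational(7, 3))) = Add(Mul(4, S), Rational(-7, 3)) = Add(Rational(-7, 3), Mul(4, S)))
Add(Mul(Pow(Add(Function('Z')(-18), -43333), -1), Pow(Function('N')(96), -1)), Mul(Function('W')(-103), Pow(17869, -1))) = Add(Mul(Pow(Add(Mul(-178, Pow(-18, -1)), -43333), -1), Pow(Add(-3, 96), -1)), Mul(Add(Rational(-7, 3), Mul(4, -103)), Pow(17869, -1))) = Add(Mul(Pow(Add(Mul(-178, Rational(-1, 18)), -43333), -1), Pow(93, -1)), Mul(Add(Rational(-7, 3), -412), Rational(1, 17869))) = Add(Mul(Pow(Add(Rational(89, 9), -43333), -1), Rational(1, 93)), Mul(Rational(-1243, 3), Rational(1, 17869))) = Add(Mul(Pow(Rational(-389908, 9), -1), Rational(1, 93)), Rational(-1243, 53607)) = Add(Mul(Rational(-9, 389908), Rational(1, 93)), Rational(-1243, 53607)) = Add(Rational(-3, 12087148), Rational(-1243, 53607)) = Rational(-140415755, 6055661148)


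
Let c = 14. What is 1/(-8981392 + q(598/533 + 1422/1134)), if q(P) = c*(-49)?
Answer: -1/8982078 ≈ -1.1133e-7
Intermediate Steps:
q(P) = -686 (q(P) = 14*(-49) = -686)
1/(-8981392 + q(598/533 + 1422/1134)) = 1/(-8981392 - 686) = 1/(-8982078) = -1/8982078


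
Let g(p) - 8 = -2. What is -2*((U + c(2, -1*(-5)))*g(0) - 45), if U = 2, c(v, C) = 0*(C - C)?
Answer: 66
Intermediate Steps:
g(p) = 6 (g(p) = 8 - 2 = 6)
c(v, C) = 0 (c(v, C) = 0*0 = 0)
-2*((U + c(2, -1*(-5)))*g(0) - 45) = -2*((2 + 0)*6 - 45) = -2*(2*6 - 45) = -2*(12 - 45) = -2*(-33) = 66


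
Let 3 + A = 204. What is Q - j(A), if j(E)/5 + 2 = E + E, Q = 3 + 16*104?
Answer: -333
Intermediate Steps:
A = 201 (A = -3 + 204 = 201)
Q = 1667 (Q = 3 + 1664 = 1667)
j(E) = -10 + 10*E (j(E) = -10 + 5*(E + E) = -10 + 5*(2*E) = -10 + 10*E)
Q - j(A) = 1667 - (-10 + 10*201) = 1667 - (-10 + 2010) = 1667 - 1*2000 = 1667 - 2000 = -333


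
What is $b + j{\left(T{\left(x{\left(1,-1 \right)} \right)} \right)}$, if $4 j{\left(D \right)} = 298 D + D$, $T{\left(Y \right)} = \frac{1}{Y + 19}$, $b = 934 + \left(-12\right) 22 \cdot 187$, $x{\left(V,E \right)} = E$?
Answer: $- \frac{3486949}{72} \approx -48430.0$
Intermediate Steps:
$b = -48434$ ($b = 934 - 49368 = -48434$)
$T{\left(Y \right)} = \frac{1}{19 + Y}$
$j{\left(D \right)} = \frac{299 D}{4}$ ($j{\left(D \right)} = \frac{298 D + D}{4} = \frac{299 D}{4}$)
$b + j{\left(T{\left(x{\left(1,-1 \right)} \right)} \right)} = -48434 + \frac{299}{4 \left(19 - 1\right)} = -48434 + \frac{299}{4 \cdot 18} = -48434 + \frac{299}{4} \cdot \frac{1}{18} = -48434 + \frac{299}{72} = - \frac{3486949}{72}$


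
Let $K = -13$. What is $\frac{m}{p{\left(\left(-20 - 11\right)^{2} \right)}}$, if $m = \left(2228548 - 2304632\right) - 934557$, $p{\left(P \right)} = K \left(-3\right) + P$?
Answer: $- \frac{1010641}{1000} \approx -1010.6$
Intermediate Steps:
$p{\left(P \right)} = 39 + P$ ($p{\left(P \right)} = \left(-13\right) \left(-3\right) + P = 39 + P$)
$m = -1010641$ ($m = -76084 - 934557 = -1010641$)
$\frac{m}{p{\left(\left(-20 - 11\right)^{2} \right)}} = - \frac{1010641}{39 + \left(-20 - 11\right)^{2}} = - \frac{1010641}{39 + \left(-31\right)^{2}} = - \frac{1010641}{39 + 961} = - \frac{1010641}{1000}$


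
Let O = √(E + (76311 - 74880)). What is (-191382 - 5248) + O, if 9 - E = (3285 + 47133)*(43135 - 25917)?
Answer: -196630 + 6*I*√24113769 ≈ -1.9663e+5 + 29463.0*I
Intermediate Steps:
E = -868097115 (E = 9 - (3285 + 47133)*(43135 - 25917) = 9 - 50418*17218 = 9 - 1*868097124 = 9 - 868097124 = -868097115)
O = 6*I*√24113769 (O = √(-868097115 + (76311 - 74880)) = √(-868097115 + 1431) = √(-868095684) = 6*I*√24113769 ≈ 29463.0*I)
(-191382 - 5248) + O = (-191382 - 5248) + 6*I*√24113769 = -196630 + 6*I*√24113769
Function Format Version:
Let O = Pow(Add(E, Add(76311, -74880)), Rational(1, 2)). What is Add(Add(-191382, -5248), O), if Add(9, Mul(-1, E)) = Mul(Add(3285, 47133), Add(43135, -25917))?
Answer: Add(-196630, Mul(6, I, Pow(24113769, Rational(1, 2)))) ≈ Add(-1.9663e+5, Mul(29463., I))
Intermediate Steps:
E = -868097115 (E = Add(9, Mul(-1, Mul(Add(3285, 47133), Add(43135, -25917)))) = Add(9, Mul(-1, Mul(50418, 17218))) = Add(9, Mul(-1, 868097124)) = Add(9, -868097124) = -868097115)
O = Mul(6, I, Pow(24113769, Rational(1, 2))) (O = Pow(Add(-868097115, Add(76311, -74880)), Rational(1, 2)) = Pow(Add(-868097115, 1431), Rational(1, 2)) = Pow(-868095684, Rational(1, 2)) = Mul(6, I, Pow(24113769, Rational(1, 2))) ≈ Mul(29463., I))
Add(Add(-191382, -5248), O) = Add(Add(-191382, -5248), Mul(6, I, Pow(24113769, Rational(1, 2)))) = Add(-196630, Mul(6, I, Pow(24113769, Rational(1, 2))))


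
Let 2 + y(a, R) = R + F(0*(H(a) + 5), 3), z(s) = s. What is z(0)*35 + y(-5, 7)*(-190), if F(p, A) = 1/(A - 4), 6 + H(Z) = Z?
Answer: -760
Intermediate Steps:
H(Z) = -6 + Z
F(p, A) = 1/(-4 + A)
y(a, R) = -3 + R (y(a, R) = -2 + (R + 1/(-4 + 3)) = -2 + (R + 1/(-1)) = -2 + (R - 1) = -2 + (-1 + R) = -3 + R)
z(0)*35 + y(-5, 7)*(-190) = 0*35 + (-3 + 7)*(-190) = 0 + 4*(-190) = 0 - 760 = -760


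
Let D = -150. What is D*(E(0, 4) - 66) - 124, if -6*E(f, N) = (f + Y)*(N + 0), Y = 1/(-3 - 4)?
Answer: 68332/7 ≈ 9761.7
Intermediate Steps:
Y = -⅐ (Y = 1/(-7) = -⅐ ≈ -0.14286)
E(f, N) = -N*(-⅐ + f)/6 (E(f, N) = -(f - ⅐)*(N + 0)/6 = -(-⅐ + f)*N/6 = -N*(-⅐ + f)/6)
D*(E(0, 4) - 66) - 124 = -150*((1/42)*4*(1 - 7*0) - 66) - 124 = -150*((1/42)*4*(1 + 0) - 66) - 124 = -150*((1/42)*4*1 - 66) - 124 = -150*(2/21 - 66) - 124 = -150*(-1384/21) - 124 = 69200/7 - 124 = 68332/7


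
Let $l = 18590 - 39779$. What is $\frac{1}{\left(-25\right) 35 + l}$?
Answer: $- \frac{1}{22064} \approx -4.5323 \cdot 10^{-5}$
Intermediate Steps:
$l = -21189$
$\frac{1}{\left(-25\right) 35 + l} = \frac{1}{\left(-25\right) 35 - 21189} = \frac{1}{-875 - 21189} = \frac{1}{-22064} = - \frac{1}{22064}$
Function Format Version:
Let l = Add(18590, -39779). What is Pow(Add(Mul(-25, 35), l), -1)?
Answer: Rational(-1, 22064) ≈ -4.5323e-5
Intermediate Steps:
l = -21189
Pow(Add(Mul(-25, 35), l), -1) = Pow(Add(Mul(-25, 35), -21189), -1) = Pow(Add(-875, -21189), -1) = Pow(-22064, -1) = Rational(-1, 22064)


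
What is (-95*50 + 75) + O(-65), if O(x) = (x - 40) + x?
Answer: -4845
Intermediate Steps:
O(x) = -40 + 2*x (O(x) = (-40 + x) + x = -40 + 2*x)
(-95*50 + 75) + O(-65) = (-95*50 + 75) + (-40 + 2*(-65)) = (-4750 + 75) + (-40 - 130) = -4675 - 170 = -4845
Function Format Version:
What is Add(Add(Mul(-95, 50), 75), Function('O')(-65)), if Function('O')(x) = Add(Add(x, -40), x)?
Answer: -4845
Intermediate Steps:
Function('O')(x) = Add(-40, Mul(2, x)) (Function('O')(x) = Add(Add(-40, x), x) = Add(-40, Mul(2, x)))
Add(Add(Mul(-95, 50), 75), Function('O')(-65)) = Add(Add(Mul(-95, 50), 75), Add(-40, Mul(2, -65))) = Add(Add(-4750, 75), Add(-40, -130)) = Add(-4675, -170) = -4845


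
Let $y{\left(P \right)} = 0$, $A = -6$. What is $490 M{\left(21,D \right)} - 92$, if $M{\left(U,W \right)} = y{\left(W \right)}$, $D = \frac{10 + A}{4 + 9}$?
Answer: $-92$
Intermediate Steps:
$D = \frac{4}{13}$ ($D = \frac{10 - 6}{4 + 9} = \frac{4}{13} \approx 0.30769$)
$M{\left(U,W \right)} = 0$
$490 M{\left(21,D \right)} - 92 = 490 \cdot 0 - 92 = 0 - 92 = -92$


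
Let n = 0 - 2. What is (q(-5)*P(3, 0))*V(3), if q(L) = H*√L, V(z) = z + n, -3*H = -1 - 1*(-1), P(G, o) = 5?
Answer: 0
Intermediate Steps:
n = -2 (n = 0 - 1*2 = 0 - 2 = -2)
H = 0 (H = -(-1 - 1*(-1))/3 = -(-1 + 1)/3 = -⅓*0 = 0)
V(z) = -2 + z (V(z) = z - 2 = -2 + z)
q(L) = 0 (q(L) = 0*√L = 0)
(q(-5)*P(3, 0))*V(3) = (0*5)*(-2 + 3) = 0*1 = 0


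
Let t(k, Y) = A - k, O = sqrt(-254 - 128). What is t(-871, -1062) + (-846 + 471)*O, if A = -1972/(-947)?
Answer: 826809/947 - 375*I*sqrt(382) ≈ 873.08 - 7329.3*I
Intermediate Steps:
O = I*sqrt(382) (O = sqrt(-382) = I*sqrt(382) ≈ 19.545*I)
A = 1972/947 (A = -1972*(-1/947) = 1972/947 ≈ 2.0824)
t(k, Y) = 1972/947 - k
t(-871, -1062) + (-846 + 471)*O = (1972/947 - 1*(-871)) + (-846 + 471)*(I*sqrt(382)) = (1972/947 + 871) - 375*I*sqrt(382) = 826809/947 - 375*I*sqrt(382)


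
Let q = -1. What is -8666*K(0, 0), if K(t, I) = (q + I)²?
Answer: -8666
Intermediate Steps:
K(t, I) = (-1 + I)²
-8666*K(0, 0) = -8666*(-1 + 0)² = -8666*(-1)² = -8666*1 = -8666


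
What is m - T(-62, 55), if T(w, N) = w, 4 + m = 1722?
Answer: 1780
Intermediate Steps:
m = 1718 (m = -4 + 1722 = 1718)
m - T(-62, 55) = 1718 - 1*(-62) = 1718 + 62 = 1780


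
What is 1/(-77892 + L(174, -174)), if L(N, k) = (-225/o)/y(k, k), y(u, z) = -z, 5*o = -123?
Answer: -2378/185227051 ≈ -1.2838e-5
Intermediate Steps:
o = -123/5 (o = (⅕)*(-123) = -123/5 ≈ -24.600)
L(N, k) = -375/(41*k) (L(N, k) = (-225/(-123/5))/((-k)) = (-225*(-5/123))*(-1/k) = 375*(-1/k)/41 = -375/(41*k))
1/(-77892 + L(174, -174)) = 1/(-77892 - 375/41/(-174)) = 1/(-77892 - 375/41*(-1/174)) = 1/(-77892 + 125/2378) = 1/(-185227051/2378) = -2378/185227051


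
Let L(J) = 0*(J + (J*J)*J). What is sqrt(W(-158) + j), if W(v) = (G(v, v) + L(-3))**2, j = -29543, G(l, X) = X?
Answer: I*sqrt(4579) ≈ 67.668*I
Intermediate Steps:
L(J) = 0 (L(J) = 0*(J + J**2*J) = 0*(J + J**3) = 0)
W(v) = v**2 (W(v) = (v + 0)**2 = v**2)
sqrt(W(-158) + j) = sqrt((-158)**2 - 29543) = sqrt(24964 - 29543) = sqrt(-4579) = I*sqrt(4579)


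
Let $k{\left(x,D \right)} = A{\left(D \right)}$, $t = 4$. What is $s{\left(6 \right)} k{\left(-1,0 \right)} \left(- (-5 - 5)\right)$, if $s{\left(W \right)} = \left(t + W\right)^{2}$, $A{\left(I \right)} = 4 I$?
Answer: $0$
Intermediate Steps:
$s{\left(W \right)} = \left(4 + W\right)^{2}$
$k{\left(x,D \right)} = 4 D$
$s{\left(6 \right)} k{\left(-1,0 \right)} \left(- (-5 - 5)\right) = \left(4 + 6\right)^{2} \cdot 4 \cdot 0 \left(- (-5 - 5)\right) = 10^{2} \cdot 0 \left(\left(-1\right) \left(-10\right)\right) = 100 \cdot 0 \cdot 10 = 0 \cdot 10 = 0$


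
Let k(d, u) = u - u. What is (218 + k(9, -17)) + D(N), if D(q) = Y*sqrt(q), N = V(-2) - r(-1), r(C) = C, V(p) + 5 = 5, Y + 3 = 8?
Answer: 223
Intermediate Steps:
Y = 5 (Y = -3 + 8 = 5)
V(p) = 0 (V(p) = -5 + 5 = 0)
k(d, u) = 0
N = 1 (N = 0 - 1*(-1) = 0 + 1 = 1)
D(q) = 5*sqrt(q)
(218 + k(9, -17)) + D(N) = (218 + 0) + 5*sqrt(1) = 218 + 5*1 = 218 + 5 = 223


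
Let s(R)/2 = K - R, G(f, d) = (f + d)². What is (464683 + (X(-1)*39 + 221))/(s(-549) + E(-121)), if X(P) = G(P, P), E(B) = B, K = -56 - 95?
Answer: 31004/45 ≈ 688.98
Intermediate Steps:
K = -151
G(f, d) = (d + f)²
X(P) = 4*P² (X(P) = (P + P)² = (2*P)² = 4*P²)
s(R) = -302 - 2*R (s(R) = 2*(-151 - R) = -302 - 2*R)
(464683 + (X(-1)*39 + 221))/(s(-549) + E(-121)) = (464683 + ((4*(-1)²)*39 + 221))/((-302 - 2*(-549)) - 121) = (464683 + ((4*1)*39 + 221))/((-302 + 1098) - 121) = (464683 + (4*39 + 221))/(796 - 121) = (464683 + (156 + 221))/675 = (464683 + 377)*(1/675) = 465060*(1/675) = 31004/45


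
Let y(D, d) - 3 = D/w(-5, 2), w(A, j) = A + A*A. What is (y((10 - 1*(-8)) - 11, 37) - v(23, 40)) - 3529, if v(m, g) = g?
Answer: -71313/20 ≈ -3565.6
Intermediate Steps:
w(A, j) = A + A**2
y(D, d) = 3 + D/20 (y(D, d) = 3 + D/((-5*(1 - 5))) = 3 + D/((-5*(-4))) = 3 + D/20)
(y((10 - 1*(-8)) - 11, 37) - v(23, 40)) - 3529 = ((3 + ((10 - 1*(-8)) - 11)/20) - 1*40) - 3529 = ((3 + ((10 + 8) - 11)/20) - 40) - 3529 = ((3 + (18 - 11)/20) - 40) - 3529 = ((3 + (1/20)*7) - 40) - 3529 = ((3 + 7/20) - 40) - 3529 = (67/20 - 40) - 3529 = -733/20 - 3529 = -71313/20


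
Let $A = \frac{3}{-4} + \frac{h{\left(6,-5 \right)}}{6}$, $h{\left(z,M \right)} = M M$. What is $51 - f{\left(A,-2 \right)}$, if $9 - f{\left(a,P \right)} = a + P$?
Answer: $\frac{521}{12} \approx 43.417$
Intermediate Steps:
$h{\left(z,M \right)} = M^{2}$
$A = \frac{41}{12}$ ($A = \frac{3}{-4} + \frac{\left(-5\right)^{2}}{6} = 3 \left(- \frac{1}{4}\right) + 25 \cdot \frac{1}{6} = - \frac{3}{4} + \frac{25}{6} = \frac{41}{12} \approx 3.4167$)
$f{\left(a,P \right)} = 9 - P - a$ ($f{\left(a,P \right)} = 9 - \left(a + P\right) = 9 - \left(P + a\right) = 9 - P - a$)
$51 - f{\left(A,-2 \right)} = 51 - \left(9 - -2 - \frac{41}{12}\right) = 51 - \left(9 + 2 - \frac{41}{12}\right) = 51 - \frac{91}{12} = \frac{521}{12}$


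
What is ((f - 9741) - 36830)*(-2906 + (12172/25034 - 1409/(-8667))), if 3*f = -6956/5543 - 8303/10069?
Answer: 30342905940155437464136/224252092469919 ≈ 1.3531e+8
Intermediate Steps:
f = -38687831/55812467 (f = (-6956/5543 - 8303/10069)/3 = (⅓)*(-116063493/55812467) = -38687831/55812467 ≈ -0.69318)
((f - 9741) - 36830)*(-2906 + (12172/25034 - 1409/(-8667))) = ((-38687831/55812467 - 9741) - 36830)*(-2906 + (12172/25034 - 1409/(-8667))) = (-543707928878/55812467 - 36830)*(-2906 + (12172*(1/25034) - 1409*(-1/8667))) = -2599281088488*(-2906 + (6086/12517 + 1409/8667))/55812467 = -2599281088488*(-2906 + 70383815/108484839)/55812467 = -2599281088488/55812467*(-315186558319/108484839) = 30342905940155437464136/224252092469919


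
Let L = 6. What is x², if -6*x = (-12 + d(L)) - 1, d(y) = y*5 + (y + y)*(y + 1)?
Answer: 10201/36 ≈ 283.36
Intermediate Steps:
d(y) = 5*y + 2*y*(1 + y) (d(y) = 5*y + (2*y)*(1 + y) = 5*y + 2*y*(1 + y))
x = -101/6 (x = -((-12 + 6*(7 + 2*6)) - 1)/6 = -((-12 + 6*(7 + 12)) - 1)/6 = -((-12 + 6*19) - 1)/6 = -((-12 + 114) - 1)/6 = -(102 - 1)/6 = -⅙*101 = -101/6 ≈ -16.833)
x² = (-101/6)² = 10201/36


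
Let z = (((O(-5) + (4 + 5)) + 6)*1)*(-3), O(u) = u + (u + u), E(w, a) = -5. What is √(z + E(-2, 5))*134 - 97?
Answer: -97 + 134*I*√5 ≈ -97.0 + 299.63*I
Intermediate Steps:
O(u) = 3*u (O(u) = u + 2*u = 3*u)
z = 0 (z = (((3*(-5) + (4 + 5)) + 6)*1)*(-3) = (((-15 + 9) + 6)*1)*(-3) = ((-6 + 6)*1)*(-3) = (0*1)*(-3) = 0*(-3) = 0)
√(z + E(-2, 5))*134 - 97 = √(0 - 5)*134 - 97 = √(-5)*134 - 97 = (I*√5)*134 - 97 = 134*I*√5 - 97 = -97 + 134*I*√5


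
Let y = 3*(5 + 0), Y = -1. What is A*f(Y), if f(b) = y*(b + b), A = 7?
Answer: -210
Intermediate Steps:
y = 15 (y = 3*5 = 15)
f(b) = 30*b (f(b) = 15*(b + b) = 15*(2*b) = 30*b)
A*f(Y) = 7*(30*(-1)) = 7*(-30) = -210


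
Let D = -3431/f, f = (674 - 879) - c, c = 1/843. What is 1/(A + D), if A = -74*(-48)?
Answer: 172816/616734765 ≈ 0.00028021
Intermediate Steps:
c = 1/843 ≈ 0.0011862
f = -172816/843 (f = (674 - 879) - 1*1/843 = -205 - 1/843 = -172816/843 ≈ -205.00)
A = 3552
D = 2892333/172816 (D = -3431/(-172816/843) = -3431*(-843/172816) = 2892333/172816 ≈ 16.736)
1/(A + D) = 1/(3552 + 2892333/172816) = 1/(616734765/172816) = 172816/616734765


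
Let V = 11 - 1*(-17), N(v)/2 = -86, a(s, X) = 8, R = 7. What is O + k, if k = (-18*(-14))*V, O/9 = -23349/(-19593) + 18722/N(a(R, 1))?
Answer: 1139636373/187222 ≈ 6087.1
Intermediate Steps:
N(v) = -172 (N(v) = 2*(-86) = -172)
V = 28 (V = 11 + 17 = 28)
O = -181402059/187222 (O = 9*(-23349/(-19593) + 18722/(-172)) = 9*(-23349*(-1/19593) + 18722*(-1/172)) = 9*(7783/6531 - 9361/86) = 9*(-60467353/561666) = -181402059/187222 ≈ -968.91)
k = 7056 (k = -18*(-14)*28 = 252*28 = 7056)
O + k = -181402059/187222 + 7056 = 1139636373/187222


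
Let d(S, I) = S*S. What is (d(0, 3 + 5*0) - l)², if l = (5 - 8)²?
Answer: 81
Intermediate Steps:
d(S, I) = S²
l = 9 (l = (-3)² = 9)
(d(0, 3 + 5*0) - l)² = (0² - 1*9)² = (0 - 9)² = (-9)² = 81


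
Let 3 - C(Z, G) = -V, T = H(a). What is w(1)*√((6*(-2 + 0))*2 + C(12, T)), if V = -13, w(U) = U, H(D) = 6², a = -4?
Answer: I*√34 ≈ 5.8309*I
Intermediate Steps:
H(D) = 36
T = 36
C(Z, G) = -10 (C(Z, G) = 3 - (-1)*(-13) = 3 - 1*13 = 3 - 13 = -10)
w(1)*√((6*(-2 + 0))*2 + C(12, T)) = 1*√((6*(-2 + 0))*2 - 10) = 1*√((6*(-2))*2 - 10) = 1*√(-12*2 - 10) = 1*√(-24 - 10) = 1*√(-34) = 1*(I*√34) = I*√34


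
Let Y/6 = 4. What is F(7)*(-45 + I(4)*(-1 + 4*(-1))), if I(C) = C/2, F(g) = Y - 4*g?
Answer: 220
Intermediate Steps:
Y = 24 (Y = 6*4 = 24)
F(g) = 24 - 4*g
I(C) = C/2 (I(C) = C*(1/2) = C/2)
F(7)*(-45 + I(4)*(-1 + 4*(-1))) = (24 - 4*7)*(-45 + ((1/2)*4)*(-1 + 4*(-1))) = (24 - 28)*(-45 + 2*(-1 - 4)) = -4*(-45 + 2*(-5)) = -4*(-45 - 10) = -4*(-55) = 220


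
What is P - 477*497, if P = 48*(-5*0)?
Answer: -237069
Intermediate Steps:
P = 0 (P = 48*0 = 0)
P - 477*497 = 0 - 477*497 = 0 - 237069 = -237069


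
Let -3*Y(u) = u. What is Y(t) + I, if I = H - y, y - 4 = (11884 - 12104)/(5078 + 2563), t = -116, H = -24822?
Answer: -189399794/7641 ≈ -24787.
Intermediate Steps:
y = 30344/7641 (y = 4 + (11884 - 12104)/(5078 + 2563) = 4 - 220/7641 = 30344/7641 ≈ 3.9712)
Y(u) = -u/3
I = -189695246/7641 (I = -24822 - 1*30344/7641 = -24822 - 30344/7641 = -189695246/7641 ≈ -24826.)
Y(t) + I = -1/3*(-116) - 189695246/7641 = 116/3 - 189695246/7641 = -189399794/7641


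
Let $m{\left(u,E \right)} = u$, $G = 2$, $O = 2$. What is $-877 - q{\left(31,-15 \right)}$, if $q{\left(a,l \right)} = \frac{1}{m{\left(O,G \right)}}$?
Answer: $- \frac{1755}{2} \approx -877.5$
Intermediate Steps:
$q{\left(a,l \right)} = \frac{1}{2}$
$-877 - q{\left(31,-15 \right)} = -877 - \frac{1}{2} = - \frac{1755}{2}$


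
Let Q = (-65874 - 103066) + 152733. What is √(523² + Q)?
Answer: √257322 ≈ 507.27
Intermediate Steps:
Q = -16207 (Q = -168940 + 152733 = -16207)
√(523² + Q) = √(523² - 16207) = √(273529 - 16207) = √257322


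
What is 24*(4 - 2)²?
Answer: 96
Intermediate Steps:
24*(4 - 2)² = 24*2² = 24*4 = 96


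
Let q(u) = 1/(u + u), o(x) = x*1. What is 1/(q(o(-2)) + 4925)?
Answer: 4/19699 ≈ 0.00020306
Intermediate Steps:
o(x) = x
q(u) = 1/(2*u)
1/(q(o(-2)) + 4925) = 1/((1/2)/(-2) + 4925) = 1/((1/2)*(-1/2) + 4925) = 1/(-1/4 + 4925) = 1/(19699/4) = 4/19699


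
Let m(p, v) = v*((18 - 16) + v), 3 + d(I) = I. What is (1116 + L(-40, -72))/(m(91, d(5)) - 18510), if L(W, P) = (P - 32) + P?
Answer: -470/9251 ≈ -0.050805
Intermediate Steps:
d(I) = -3 + I
m(p, v) = v*(2 + v)
L(W, P) = -32 + 2*P (L(W, P) = (-32 + P) + P = -32 + 2*P)
(1116 + L(-40, -72))/(m(91, d(5)) - 18510) = (1116 + (-32 + 2*(-72)))/((-3 + 5)*(2 + (-3 + 5)) - 18510) = (1116 + (-32 - 144))/(2*(2 + 2) - 18510) = (1116 - 176)/(2*4 - 18510) = 940/(8 - 18510) = 940/(-18502) = 940*(-1/18502) = -470/9251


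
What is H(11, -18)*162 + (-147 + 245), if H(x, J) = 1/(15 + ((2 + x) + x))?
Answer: 1328/13 ≈ 102.15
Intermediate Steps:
H(x, J) = 1/(17 + 2*x) (H(x, J) = 1/(15 + (2 + 2*x)) = 1/(17 + 2*x))
H(11, -18)*162 + (-147 + 245) = 162/(17 + 2*11) + (-147 + 245) = 162/(17 + 22) + 98 = 162/39 + 98 = (1/39)*162 + 98 = 54/13 + 98 = 1328/13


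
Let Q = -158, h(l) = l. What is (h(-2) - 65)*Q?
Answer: 10586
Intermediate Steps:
(h(-2) - 65)*Q = (-2 - 65)*(-158) = -67*(-158) = 10586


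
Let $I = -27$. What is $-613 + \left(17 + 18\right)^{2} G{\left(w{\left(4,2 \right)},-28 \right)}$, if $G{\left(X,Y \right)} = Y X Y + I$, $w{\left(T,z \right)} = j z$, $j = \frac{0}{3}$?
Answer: $-33688$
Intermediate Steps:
$j = 0$ ($j = 0 \cdot \frac{1}{3} = 0$)
$w{\left(T,z \right)} = 0$ ($w{\left(T,z \right)} = 0 z = 0$)
$G{\left(X,Y \right)} = -27 + X Y^{2}$ ($G{\left(X,Y \right)} = Y X Y - 27 = X Y Y - 27 = X Y^{2} - 27 = -27 + X Y^{2}$)
$-613 + \left(17 + 18\right)^{2} G{\left(w{\left(4,2 \right)},-28 \right)} = -613 + \left(17 + 18\right)^{2} \left(-27 + 0 \left(-28\right)^{2}\right) = -613 + 35^{2} \left(-27 + 0 \cdot 784\right) = -613 + 1225 \left(-27 + 0\right) = -613 + 1225 \left(-27\right) = -613 - 33075 = -33688$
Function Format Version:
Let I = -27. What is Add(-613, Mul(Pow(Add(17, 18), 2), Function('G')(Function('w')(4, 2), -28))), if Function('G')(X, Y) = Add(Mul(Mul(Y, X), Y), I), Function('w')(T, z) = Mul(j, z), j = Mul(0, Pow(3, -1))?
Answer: -33688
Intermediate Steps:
j = 0 (j = Mul(0, Rational(1, 3)) = 0)
Function('w')(T, z) = 0 (Function('w')(T, z) = Mul(0, z) = 0)
Function('G')(X, Y) = Add(-27, Mul(X, Pow(Y, 2))) (Function('G')(X, Y) = Add(Mul(Mul(Y, X), Y), -27) = Add(Mul(Mul(X, Y), Y), -27) = Add(Mul(X, Pow(Y, 2)), -27) = Add(-27, Mul(X, Pow(Y, 2))))
Add(-613, Mul(Pow(Add(17, 18), 2), Function('G')(Function('w')(4, 2), -28))) = Add(-613, Mul(Pow(Add(17, 18), 2), Add(-27, Mul(0, Pow(-28, 2))))) = Add(-613, Mul(Pow(35, 2), Add(-27, Mul(0, 784)))) = Add(-613, Mul(1225, Add(-27, 0))) = Add(-613, Mul(1225, -27)) = Add(-613, -33075) = -33688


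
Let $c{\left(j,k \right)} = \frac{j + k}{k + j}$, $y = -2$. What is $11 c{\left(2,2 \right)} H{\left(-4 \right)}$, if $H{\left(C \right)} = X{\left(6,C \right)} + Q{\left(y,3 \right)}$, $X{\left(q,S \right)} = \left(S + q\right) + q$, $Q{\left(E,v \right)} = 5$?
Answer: $143$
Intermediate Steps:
$X{\left(q,S \right)} = S + 2 q$
$c{\left(j,k \right)} = 1$ ($c{\left(j,k \right)} = \frac{j + k}{j + k} = 1$)
$H{\left(C \right)} = 17 + C$ ($H{\left(C \right)} = \left(C + 2 \cdot 6\right) + 5 = \left(C + 12\right) + 5 = \left(12 + C\right) + 5 = 17 + C$)
$11 c{\left(2,2 \right)} H{\left(-4 \right)} = 11 \cdot 1 \left(17 - 4\right) = 11 \cdot 13 = 143$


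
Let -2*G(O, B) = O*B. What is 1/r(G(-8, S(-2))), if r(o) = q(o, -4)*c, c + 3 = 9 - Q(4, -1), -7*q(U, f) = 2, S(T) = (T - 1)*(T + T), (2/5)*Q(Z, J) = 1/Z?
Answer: -28/43 ≈ -0.65116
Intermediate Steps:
Q(Z, J) = 5/(2*Z)
S(T) = 2*T*(-1 + T) (S(T) = (-1 + T)*(2*T) = 2*T*(-1 + T))
G(O, B) = -B*O/2 (G(O, B) = -O*B/2 = -B*O/2)
q(U, f) = -2/7 (q(U, f) = -⅐*2 = -2/7)
c = 43/8 (c = -3 + (9 - 5/(2*4)) = -3 + (9 - 1*5/8) = -3 + (9 - 5/8) = -3 + 67/8 = 43/8 ≈ 5.3750)
r(o) = -43/28 (r(o) = -2/7*43/8 = -43/28)
1/r(G(-8, S(-2))) = 1/(-43/28) = -28/43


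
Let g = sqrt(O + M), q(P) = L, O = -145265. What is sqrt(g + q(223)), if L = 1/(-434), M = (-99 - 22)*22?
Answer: sqrt(-434 + 188356*I*sqrt(147927))/434 ≈ 13.867 + 13.867*I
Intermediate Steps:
M = -2662 (M = -121*22 = -2662)
L = -1/434 ≈ -0.0023041
q(P) = -1/434
g = I*sqrt(147927) (g = sqrt(-145265 - 2662) = sqrt(-147927) = I*sqrt(147927) ≈ 384.61*I)
sqrt(g + q(223)) = sqrt(I*sqrt(147927) - 1/434) = sqrt(-1/434 + I*sqrt(147927))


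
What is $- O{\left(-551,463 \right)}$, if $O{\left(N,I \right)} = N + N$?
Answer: $1102$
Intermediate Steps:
$O{\left(N,I \right)} = 2 N$
$- O{\left(-551,463 \right)} = - 2 \left(-551\right) = \left(-1\right) \left(-1102\right) = 1102$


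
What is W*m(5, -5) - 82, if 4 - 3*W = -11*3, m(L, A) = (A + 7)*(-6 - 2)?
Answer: -838/3 ≈ -279.33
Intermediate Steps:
m(L, A) = -56 - 8*A (m(L, A) = (7 + A)*(-8) = -56 - 8*A)
W = 37/3 (W = 4/3 - (-11)*3/3 = 4/3 - ⅓*(-33) = 4/3 + 11 = 37/3 ≈ 12.333)
W*m(5, -5) - 82 = 37*(-56 - 8*(-5))/3 - 82 = 37*(-56 + 40)/3 - 82 = (37/3)*(-16) - 82 = -592/3 - 82 = -838/3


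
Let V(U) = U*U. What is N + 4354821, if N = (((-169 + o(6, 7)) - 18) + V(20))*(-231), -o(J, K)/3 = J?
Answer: 4309776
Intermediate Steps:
o(J, K) = -3*J
V(U) = U²
N = -45045 (N = (((-169 - 3*6) - 18) + 20²)*(-231) = (((-169 - 18) - 18) + 400)*(-231) = ((-187 - 18) + 400)*(-231) = (-205 + 400)*(-231) = 195*(-231) = -45045)
N + 4354821 = -45045 + 4354821 = 4309776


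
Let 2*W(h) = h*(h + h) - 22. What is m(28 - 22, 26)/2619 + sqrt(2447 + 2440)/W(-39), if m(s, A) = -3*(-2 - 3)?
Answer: 5/873 + 3*sqrt(543)/1510 ≈ 0.052023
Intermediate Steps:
W(h) = -11 + h**2 (W(h) = (h*(h + h) - 22)/2 = (h*(2*h) - 22)/2 = (2*h**2 - 22)/2 = (-22 + 2*h**2)/2 = -11 + h**2)
m(s, A) = 15 (m(s, A) = -3*(-5) = 15)
m(28 - 22, 26)/2619 + sqrt(2447 + 2440)/W(-39) = 15/2619 + sqrt(2447 + 2440)/(-11 + (-39)**2) = 15*(1/2619) + sqrt(4887)/(-11 + 1521) = 5/873 + (3*sqrt(543))/1510 = 5/873 + (3*sqrt(543))*(1/1510) = 5/873 + 3*sqrt(543)/1510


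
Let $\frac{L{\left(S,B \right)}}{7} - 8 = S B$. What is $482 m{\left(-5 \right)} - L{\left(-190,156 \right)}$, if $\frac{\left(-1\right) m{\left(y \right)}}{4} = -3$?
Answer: $213208$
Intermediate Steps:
$L{\left(S,B \right)} = 56 + 7 B S$ ($L{\left(S,B \right)} = 56 + 7 S B = 56 + 7 B S$)
$m{\left(y \right)} = 12$ ($m{\left(y \right)} = \left(-4\right) \left(-3\right) = 12$)
$482 m{\left(-5 \right)} - L{\left(-190,156 \right)} = 482 \cdot 12 - \left(56 + 7 \cdot 156 \left(-190\right)\right) = 5784 - \left(56 - 207480\right) = 5784 - -207424 = 5784 + 207424 = 213208$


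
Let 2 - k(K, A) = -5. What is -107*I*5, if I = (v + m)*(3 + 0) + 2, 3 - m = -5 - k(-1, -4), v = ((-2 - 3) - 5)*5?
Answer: 55105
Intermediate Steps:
k(K, A) = 7 (k(K, A) = 2 - 1*(-5) = 2 + 5 = 7)
v = -50 (v = (-5 - 5)*5 = -10*5 = -50)
m = 15 (m = 3 - (-5 - 1*7) = 3 - (-5 - 7) = 3 - 1*(-12) = 3 + 12 = 15)
I = -103 (I = (-50 + 15)*(3 + 0) + 2 = -35*3 + 2 = -105 + 2 = -103)
-107*I*5 = -(-11021)*5 = -107*(-515) = 55105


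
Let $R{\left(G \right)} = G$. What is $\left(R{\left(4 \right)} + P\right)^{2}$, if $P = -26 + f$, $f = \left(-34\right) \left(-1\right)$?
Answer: $144$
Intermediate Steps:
$f = 34$
$P = 8$ ($P = -26 + 34 = 8$)
$\left(R{\left(4 \right)} + P\right)^{2} = \left(4 + 8\right)^{2} = 12^{2} = 144$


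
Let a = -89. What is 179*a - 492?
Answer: -16423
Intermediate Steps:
179*a - 492 = 179*(-89) - 492 = -15931 - 492 = -16423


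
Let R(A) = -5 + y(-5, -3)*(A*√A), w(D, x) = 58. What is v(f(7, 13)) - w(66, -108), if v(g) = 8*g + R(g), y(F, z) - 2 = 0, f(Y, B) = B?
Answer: 41 + 26*√13 ≈ 134.74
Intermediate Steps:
y(F, z) = 2 (y(F, z) = 2 + 0 = 2)
R(A) = -5 + 2*A^(3/2) (R(A) = -5 + 2*(A*√A) = -5 + 2*A^(3/2))
v(g) = -5 + 2*g^(3/2) + 8*g (v(g) = 8*g + (-5 + 2*g^(3/2)) = -5 + 2*g^(3/2) + 8*g)
v(f(7, 13)) - w(66, -108) = (-5 + 2*13^(3/2) + 8*13) - 1*58 = (-5 + 2*(13*√13) + 104) - 58 = (-5 + 26*√13 + 104) - 58 = (99 + 26*√13) - 58 = 41 + 26*√13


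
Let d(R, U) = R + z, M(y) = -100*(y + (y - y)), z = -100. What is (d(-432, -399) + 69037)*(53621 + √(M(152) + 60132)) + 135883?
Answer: 3673442488 + 137010*√11233 ≈ 3.6880e+9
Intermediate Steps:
M(y) = -100*y (M(y) = -100*(y + 0) = -100*y)
d(R, U) = -100 + R (d(R, U) = R - 100 = -100 + R)
(d(-432, -399) + 69037)*(53621 + √(M(152) + 60132)) + 135883 = ((-100 - 432) + 69037)*(53621 + √(-100*152 + 60132)) + 135883 = (-532 + 69037)*(53621 + √(-15200 + 60132)) + 135883 = 68505*(53621 + √44932) + 135883 = 68505*(53621 + 2*√11233) + 135883 = (3673306605 + 137010*√11233) + 135883 = 3673442488 + 137010*√11233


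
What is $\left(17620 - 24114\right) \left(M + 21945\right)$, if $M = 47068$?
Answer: $-448170422$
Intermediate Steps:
$\left(17620 - 24114\right) \left(M + 21945\right) = \left(17620 - 24114\right) \left(47068 + 21945\right) = \left(-6494\right) 69013 = -448170422$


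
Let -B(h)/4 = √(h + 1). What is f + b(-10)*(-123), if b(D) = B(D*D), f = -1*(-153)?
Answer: 153 + 492*√101 ≈ 5097.5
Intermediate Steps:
B(h) = -4*√(1 + h) (B(h) = -4*√(h + 1) = -4*√(1 + h))
f = 153
b(D) = -4*√(1 + D²) (b(D) = -4*√(1 + D*D) = -4*√(1 + D²))
f + b(-10)*(-123) = 153 - 4*√(1 + (-10)²)*(-123) = 153 - 4*√(1 + 100)*(-123) = 153 - 4*√101*(-123) = 153 + 492*√101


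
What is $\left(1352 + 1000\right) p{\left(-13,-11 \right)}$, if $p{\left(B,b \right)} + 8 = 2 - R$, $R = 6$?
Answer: $-28224$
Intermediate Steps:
$p{\left(B,b \right)} = -12$ ($p{\left(B,b \right)} = -8 + \left(2 - 6\right) = -8 - 4 = -12$)
$\left(1352 + 1000\right) p{\left(-13,-11 \right)} = \left(1352 + 1000\right) \left(-12\right) = 2352 \left(-12\right) = -28224$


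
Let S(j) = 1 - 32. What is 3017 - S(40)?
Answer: 3048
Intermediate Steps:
S(j) = -31
3017 - S(40) = 3017 - 1*(-31) = 3017 + 31 = 3048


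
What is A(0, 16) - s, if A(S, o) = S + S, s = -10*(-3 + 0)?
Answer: -30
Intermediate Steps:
s = 30 (s = -10*(-3) = 30)
A(S, o) = 2*S
A(0, 16) - s = 2*0 - 1*30 = 0 - 30 = -30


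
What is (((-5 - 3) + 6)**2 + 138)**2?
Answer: 20164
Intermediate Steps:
(((-5 - 3) + 6)**2 + 138)**2 = ((-8 + 6)**2 + 138)**2 = ((-2)**2 + 138)**2 = (4 + 138)**2 = 142**2 = 20164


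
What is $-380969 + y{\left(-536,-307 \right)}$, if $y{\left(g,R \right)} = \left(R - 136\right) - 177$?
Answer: $-381589$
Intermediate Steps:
$y{\left(g,R \right)} = -313 + R$ ($y{\left(g,R \right)} = \left(-136 + R\right) - 177 = -313 + R$)
$-380969 + y{\left(-536,-307 \right)} = -380969 - 620 = -381589$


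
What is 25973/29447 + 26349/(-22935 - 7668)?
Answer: 6317572/300388847 ≈ 0.021031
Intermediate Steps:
25973/29447 + 26349/(-22935 - 7668) = 25973*(1/29447) + 26349/(-30603) = 25973/29447 + 26349*(-1/30603) = 25973/29447 - 8783/10201 = 6317572/300388847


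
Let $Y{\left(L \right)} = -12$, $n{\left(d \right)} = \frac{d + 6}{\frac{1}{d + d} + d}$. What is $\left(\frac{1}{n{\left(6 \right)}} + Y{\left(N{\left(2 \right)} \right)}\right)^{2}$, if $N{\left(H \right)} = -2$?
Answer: $\frac{2739025}{20736} \approx 132.09$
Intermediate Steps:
$n{\left(d \right)} = \frac{6 + d}{d + \frac{1}{2 d}}$ ($n{\left(d \right)} = \frac{6 + d}{\frac{1}{2 d} + d} = \frac{6 + d}{d + \frac{1}{2 d}}$)
$\left(\frac{1}{n{\left(6 \right)}} + Y{\left(N{\left(2 \right)} \right)}\right)^{2} = \left(\frac{1}{2 \cdot 6 \frac{1}{1 + 2 \cdot 6^{2}} \left(6 + 6\right)} - 12\right)^{2} = \left(\frac{1}{2 \cdot 6 \frac{1}{1 + 2 \cdot 36} \cdot 12} - 12\right)^{2} = \left(\frac{1}{2 \cdot 6 \frac{1}{1 + 72} \cdot 12} - 12\right)^{2} = \left(\frac{1}{2 \cdot 6 \cdot \frac{1}{73} \cdot 12} - 12\right)^{2} = \left(\frac{1}{\frac{144}{73}} - 12\right)^{2} = \left(\frac{73}{144} - 12\right)^{2} = \left(- \frac{1655}{144}\right)^{2} = \frac{2739025}{20736}$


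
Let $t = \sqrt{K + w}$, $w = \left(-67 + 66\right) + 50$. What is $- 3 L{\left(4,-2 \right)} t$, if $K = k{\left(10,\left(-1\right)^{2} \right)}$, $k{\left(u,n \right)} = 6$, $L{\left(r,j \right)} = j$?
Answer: $6 \sqrt{55} \approx 44.497$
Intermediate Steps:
$K = 6$
$w = 49$ ($w = -1 + 50 = 49$)
$t = \sqrt{55}$ ($t = \sqrt{6 + 49} = \sqrt{55} \approx 7.4162$)
$- 3 L{\left(4,-2 \right)} t = \left(-3\right) \left(-2\right) \sqrt{55} = 6 \sqrt{55}$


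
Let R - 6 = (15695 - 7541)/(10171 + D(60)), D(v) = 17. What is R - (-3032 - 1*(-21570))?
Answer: -10488659/566 ≈ -18531.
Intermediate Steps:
R = 3849/566 (R = 6 + (15695 - 7541)/(10171 + 17) = 6 + 8154/10188 = 6 + 8154*(1/10188) = 6 + 453/566 = 3849/566 ≈ 6.8004)
R - (-3032 - 1*(-21570)) = 3849/566 - (-3032 - 1*(-21570)) = 3849/566 - (-3032 + 21570) = 3849/566 - 1*18538 = 3849/566 - 18538 = -10488659/566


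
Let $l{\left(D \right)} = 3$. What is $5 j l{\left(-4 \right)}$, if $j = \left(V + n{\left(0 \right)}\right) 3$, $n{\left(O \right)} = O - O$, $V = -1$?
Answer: $-45$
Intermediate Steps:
$n{\left(O \right)} = 0$
$j = -3$ ($j = \left(-1 + 0\right) 3 = \left(-1\right) 3 = -3$)
$5 j l{\left(-4 \right)} = 5 \left(-3\right) 3 = \left(-15\right) 3 = -45$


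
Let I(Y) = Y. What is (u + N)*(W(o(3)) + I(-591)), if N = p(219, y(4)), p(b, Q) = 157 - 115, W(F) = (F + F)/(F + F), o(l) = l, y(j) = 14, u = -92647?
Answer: 54636950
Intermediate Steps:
W(F) = 1 (W(F) = (2*F)/((2*F)) = (2*F)*(1/(2*F)) = 1)
p(b, Q) = 42
N = 42
(u + N)*(W(o(3)) + I(-591)) = (-92647 + 42)*(1 - 591) = -92605*(-590) = 54636950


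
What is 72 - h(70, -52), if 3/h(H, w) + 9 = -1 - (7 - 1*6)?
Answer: 795/11 ≈ 72.273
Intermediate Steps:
h(H, w) = -3/11 (h(H, w) = 3/(-9 + (-1 - (7 - 1*6))) = 3/(-9 + (-1 - (7 - 6))) = 3/(-9 + (-1 - 1*1)) = 3/(-9 + (-1 - 1)) = 3/(-9 - 2) = 3/(-11) = 3*(-1/11) = -3/11)
72 - h(70, -52) = 72 - 1*(-3/11) = 72 + 3/11 = 795/11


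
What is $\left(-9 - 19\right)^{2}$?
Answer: $784$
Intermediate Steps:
$\left(-9 - 19\right)^{2} = \left(-28\right)^{2} = 784$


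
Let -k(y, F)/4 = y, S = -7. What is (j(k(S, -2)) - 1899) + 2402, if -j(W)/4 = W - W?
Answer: 503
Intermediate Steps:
k(y, F) = -4*y
j(W) = 0 (j(W) = -4*(W - W) = -4*0 = 0)
(j(k(S, -2)) - 1899) + 2402 = (0 - 1899) + 2402 = -1899 + 2402 = 503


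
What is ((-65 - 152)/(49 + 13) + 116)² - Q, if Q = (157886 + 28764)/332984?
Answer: 1053535525/83246 ≈ 12656.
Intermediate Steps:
Q = 93325/166492 (Q = 186650*(1/332984) = 93325/166492 ≈ 0.56054)
((-65 - 152)/(49 + 13) + 116)² - Q = ((-65 - 152)/(49 + 13) + 116)² - 1*93325/166492 = (-217/62 + 116)² - 93325/166492 = (-217*1/62 + 116)² - 93325/166492 = (-7/2 + 116)² - 93325/166492 = (225/2)² - 93325/166492 = 50625/4 - 93325/166492 = 1053535525/83246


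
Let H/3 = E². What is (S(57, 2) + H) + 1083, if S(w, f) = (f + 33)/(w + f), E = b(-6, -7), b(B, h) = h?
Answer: 72605/59 ≈ 1230.6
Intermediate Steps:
E = -7
H = 147 (H = 3*(-7)² = 3*49 = 147)
S(w, f) = (33 + f)/(f + w)
(S(57, 2) + H) + 1083 = ((33 + 2)/(2 + 57) + 147) + 1083 = (35/59 + 147) + 1083 = 8708/59 + 1083 = 72605/59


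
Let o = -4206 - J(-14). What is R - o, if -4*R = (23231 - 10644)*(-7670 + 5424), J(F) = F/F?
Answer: 14143615/2 ≈ 7.0718e+6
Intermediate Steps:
J(F) = 1
o = -4207 (o = -4206 - 1*1 = -4206 - 1 = -4207)
R = 14135201/2 (R = -(23231 - 10644)*(-7670 + 5424)/4 = -12587*(-2246)/4 = -¼*(-28270402) = 14135201/2 ≈ 7.0676e+6)
R - o = 14135201/2 - 1*(-4207) = 14135201/2 + 4207 = 14143615/2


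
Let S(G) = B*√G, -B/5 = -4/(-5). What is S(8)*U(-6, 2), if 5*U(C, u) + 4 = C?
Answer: 16*√2 ≈ 22.627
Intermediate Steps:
B = -4 (B = -(-20)/(-5) = -(-20)*(-1)/5 = -5*⅘ = -4)
S(G) = -4*√G
U(C, u) = -⅘ + C/5
S(8)*U(-6, 2) = (-8*√2)*(-⅘ + (⅕)*(-6)) = (-8*√2)*(-⅘ - 6/5) = -8*√2*(-2) = 16*√2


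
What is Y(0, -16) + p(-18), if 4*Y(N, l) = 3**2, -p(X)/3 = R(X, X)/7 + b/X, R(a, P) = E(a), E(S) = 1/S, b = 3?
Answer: 233/84 ≈ 2.7738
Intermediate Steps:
R(a, P) = 1/a
p(X) = -66/(7*X) (p(X) = -3*(1/(X*7) + 3/X) = -3*((1/7)/X + 3/X) = -3*(1/(7*X) + 3/X) = -66/(7*X))
Y(N, l) = 9/4 (Y(N, l) = (1/4)*3**2 = (1/4)*9 = 9/4)
Y(0, -16) + p(-18) = 9/4 - 66/7/(-18) = 9/4 - 66/7*(-1/18) = 9/4 + 11/21 = 233/84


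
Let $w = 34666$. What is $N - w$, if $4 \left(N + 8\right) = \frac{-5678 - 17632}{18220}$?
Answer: $- \frac{252706443}{7288} \approx -34674.0$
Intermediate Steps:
$N = - \frac{60635}{7288}$ ($N = -8 + \frac{\left(-5678 - 17632\right) \frac{1}{18220}}{4} = -8 + \frac{\left(-23310\right) \frac{1}{18220}}{4} = -8 + \frac{1}{4} \left(- \frac{2331}{1822}\right) = -8 - \frac{2331}{7288} = - \frac{60635}{7288} \approx -8.3198$)
$N - w = - \frac{60635}{7288} - 34666 = - \frac{252706443}{7288}$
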